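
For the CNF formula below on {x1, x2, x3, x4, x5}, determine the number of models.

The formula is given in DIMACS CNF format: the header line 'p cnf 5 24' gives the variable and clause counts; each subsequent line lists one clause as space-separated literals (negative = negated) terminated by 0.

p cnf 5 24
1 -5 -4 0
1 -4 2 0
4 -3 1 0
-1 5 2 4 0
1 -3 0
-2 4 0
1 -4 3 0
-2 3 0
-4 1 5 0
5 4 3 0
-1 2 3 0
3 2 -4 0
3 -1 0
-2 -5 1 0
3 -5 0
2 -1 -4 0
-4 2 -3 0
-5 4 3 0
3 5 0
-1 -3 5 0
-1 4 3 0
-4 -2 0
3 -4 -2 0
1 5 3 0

1

There are 2^5 = 32 truth assignments over (x1, x2, x3, x4, x5).
Split on x1. With x1 = True, the clauses containing x1 are satisfied and ¬x1 drops from the rest; 1 of the 2^4 = 16 assignments to the other variables satisfy what remains.
With x1 = False, by the same count on the reduced clause set, 0 assignments work.
Total: 1 + 0 = 1.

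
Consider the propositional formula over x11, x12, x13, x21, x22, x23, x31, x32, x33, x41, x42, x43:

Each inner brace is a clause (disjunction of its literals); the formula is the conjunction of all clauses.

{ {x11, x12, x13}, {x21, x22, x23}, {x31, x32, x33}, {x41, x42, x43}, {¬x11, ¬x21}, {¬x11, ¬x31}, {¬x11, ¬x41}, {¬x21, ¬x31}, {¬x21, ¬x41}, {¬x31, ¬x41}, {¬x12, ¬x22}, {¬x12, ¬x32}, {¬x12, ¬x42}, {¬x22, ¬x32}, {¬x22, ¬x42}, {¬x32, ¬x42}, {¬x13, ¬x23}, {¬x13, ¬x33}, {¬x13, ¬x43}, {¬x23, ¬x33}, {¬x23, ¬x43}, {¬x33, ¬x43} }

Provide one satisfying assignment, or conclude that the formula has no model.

Try x11 = False.
Try x12 = True.
(¬x22) alone gives x22 = False.
(¬x32) alone gives x32 = False.
(¬x42) alone gives x42 = False.
Try x21 = True.
(¬x31) alone gives x31 = False.
(x33) alone gives x33 = True.
(¬x41) alone gives x41 = False.
(x43) alone gives x43 = True.
But (¬x43) is also a unit clause — contradiction.
Undo x21 and try x21 = False.
(x23) alone gives x23 = True.
(¬x13) alone gives x13 = False.
(¬x33) alone gives x33 = False.
(x31) alone gives x31 = True.
(¬x41) alone gives x41 = False.
(x43) alone gives x43 = True.
But (¬x43) is also a unit clause — contradiction.
Either choice for x21 ends in contradiction.
Undo x12 and try x12 = False.
(x13) alone gives x13 = True.
(¬x23) alone gives x23 = False.
(¬x33) alone gives x33 = False.
(¬x43) alone gives x43 = False.
Try x21 = True.
(¬x31) alone gives x31 = False.
(x32) alone gives x32 = True.
(¬x41) alone gives x41 = False.
(x42) alone gives x42 = True.
But (¬x42) is also a unit clause — contradiction.
Undo x21 and try x21 = False.
(x22) alone gives x22 = True.
(¬x32) alone gives x32 = False.
(x31) alone gives x31 = True.
(¬x41) alone gives x41 = False.
(x42) alone gives x42 = True.
But (¬x42) is also a unit clause — contradiction.
Either choice for x21 ends in contradiction.
Either choice for x12 ends in contradiction.
Undo x11 and try x11 = True.
(¬x21) alone gives x21 = False.
(¬x31) alone gives x31 = False.
(¬x41) alone gives x41 = False.
Try x22 = True.
(¬x12) alone gives x12 = False.
(¬x32) alone gives x32 = False.
(x33) alone gives x33 = True.
(¬x42) alone gives x42 = False.
(x43) alone gives x43 = True.
But (¬x43) is also a unit clause — contradiction.
Undo x22 and try x22 = False.
(x23) alone gives x23 = True.
(¬x13) alone gives x13 = False.
(¬x33) alone gives x33 = False.
(x32) alone gives x32 = True.
(¬x12) alone gives x12 = False.
(¬x42) alone gives x42 = False.
(x43) alone gives x43 = True.
But (¬x43) is also a unit clause — contradiction.
Either choice for x22 ends in contradiction.
Either choice for x11 ends in contradiction.

UNSATISFIABLE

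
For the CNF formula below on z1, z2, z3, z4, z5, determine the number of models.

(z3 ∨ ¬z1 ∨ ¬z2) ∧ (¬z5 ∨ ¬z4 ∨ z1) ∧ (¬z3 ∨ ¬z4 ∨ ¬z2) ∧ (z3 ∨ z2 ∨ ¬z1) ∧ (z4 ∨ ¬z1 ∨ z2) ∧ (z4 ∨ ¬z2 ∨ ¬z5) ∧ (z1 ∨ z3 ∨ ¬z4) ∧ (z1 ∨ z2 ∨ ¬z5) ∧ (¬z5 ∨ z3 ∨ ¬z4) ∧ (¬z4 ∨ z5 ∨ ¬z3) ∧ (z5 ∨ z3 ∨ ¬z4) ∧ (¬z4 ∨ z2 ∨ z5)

There are 2^5 = 32 truth assignments over (z1, z2, z3, z4, z5).
Split on z3. With z3 = True, the clauses containing z3 are satisfied and ¬z3 drops from the rest; 4 of the 2^4 = 16 assignments to the other variables satisfy what remains.
With z3 = False, by the same count on the reduced clause set, 2 assignments work.
Total: 4 + 2 = 6.

6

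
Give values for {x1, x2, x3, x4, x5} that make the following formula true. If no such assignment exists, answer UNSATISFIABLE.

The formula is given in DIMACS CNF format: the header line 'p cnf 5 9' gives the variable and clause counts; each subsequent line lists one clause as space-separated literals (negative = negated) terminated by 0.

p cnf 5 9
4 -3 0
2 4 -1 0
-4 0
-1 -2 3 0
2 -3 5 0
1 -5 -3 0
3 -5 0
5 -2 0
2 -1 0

x1 ↦ False; x2 ↦ False; x3 ↦ False; x4 ↦ False; x5 ↦ False

The clause (¬x4) is unit, so x4 = False.
The clause (¬x3) is unit, so x3 = False.
The clause (¬x5) is unit, so x5 = False.
The clause (¬x2) is unit, so x2 = False.
The clause (¬x1) is unit, so x1 = False.
This assignment satisfies each clause.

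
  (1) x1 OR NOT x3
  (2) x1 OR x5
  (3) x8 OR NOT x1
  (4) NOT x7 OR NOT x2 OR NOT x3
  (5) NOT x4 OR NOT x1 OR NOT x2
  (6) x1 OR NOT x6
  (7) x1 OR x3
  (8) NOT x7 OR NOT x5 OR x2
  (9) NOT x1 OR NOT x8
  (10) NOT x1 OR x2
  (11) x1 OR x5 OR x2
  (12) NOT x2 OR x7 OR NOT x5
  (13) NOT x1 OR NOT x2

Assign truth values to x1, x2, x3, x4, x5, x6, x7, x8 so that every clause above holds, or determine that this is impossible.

Branch on x1: set x1 = true.
From the singleton clause (x8), x8 = true.
But (NOT x8) is also a unit clause — contradiction.
Undo x1 and try x1 = false.
From the singleton clause (NOT x3), x3 = false.
But (x3) is also a unit clause — contradiction.
Either choice for x1 ends in contradiction.

UNSATISFIABLE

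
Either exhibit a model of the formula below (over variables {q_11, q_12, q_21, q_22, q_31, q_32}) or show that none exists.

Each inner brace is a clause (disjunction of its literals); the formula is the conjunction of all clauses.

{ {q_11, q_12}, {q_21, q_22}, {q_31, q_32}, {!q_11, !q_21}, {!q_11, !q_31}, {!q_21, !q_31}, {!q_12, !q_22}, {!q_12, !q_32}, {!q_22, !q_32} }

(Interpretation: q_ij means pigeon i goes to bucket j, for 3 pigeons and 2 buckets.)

Try q_11 = true.
Unit clause (!q_21) forces q_21 = false.
Unit clause (q_22) forces q_22 = true.
Unit clause (!q_31) forces q_31 = false.
Unit clause (q_32) forces q_32 = true.
That conflicts with the unit clause (!q_32).
Backtrack on q_11: now try q_11 = false.
Unit clause (q_12) forces q_12 = true.
Unit clause (!q_22) forces q_22 = false.
Unit clause (q_21) forces q_21 = true.
Unit clause (!q_31) forces q_31 = false.
Unit clause (q_32) forces q_32 = true.
That conflicts with the unit clause (!q_32).
Neither q_11 = true nor q_11 = false works.

UNSATISFIABLE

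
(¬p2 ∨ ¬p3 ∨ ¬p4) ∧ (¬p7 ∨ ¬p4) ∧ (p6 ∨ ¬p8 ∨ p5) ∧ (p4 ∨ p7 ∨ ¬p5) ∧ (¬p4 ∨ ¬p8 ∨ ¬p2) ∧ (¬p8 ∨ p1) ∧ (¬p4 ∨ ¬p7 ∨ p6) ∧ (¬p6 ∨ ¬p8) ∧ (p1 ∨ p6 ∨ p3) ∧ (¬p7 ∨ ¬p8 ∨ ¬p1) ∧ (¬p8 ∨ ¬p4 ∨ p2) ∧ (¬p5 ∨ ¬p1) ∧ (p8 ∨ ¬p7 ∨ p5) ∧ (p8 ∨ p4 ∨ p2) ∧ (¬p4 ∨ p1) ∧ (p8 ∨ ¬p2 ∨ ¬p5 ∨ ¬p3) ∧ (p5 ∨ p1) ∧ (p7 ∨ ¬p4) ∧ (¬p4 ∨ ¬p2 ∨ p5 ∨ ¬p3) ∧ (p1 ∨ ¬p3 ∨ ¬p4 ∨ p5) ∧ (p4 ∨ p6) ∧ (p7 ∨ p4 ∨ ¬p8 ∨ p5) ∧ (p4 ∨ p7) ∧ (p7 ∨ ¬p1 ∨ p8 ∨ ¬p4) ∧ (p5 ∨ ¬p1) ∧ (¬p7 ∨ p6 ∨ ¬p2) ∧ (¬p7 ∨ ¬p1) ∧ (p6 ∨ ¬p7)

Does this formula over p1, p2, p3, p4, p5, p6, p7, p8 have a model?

Suppose p7 = True.
From the singleton clause (¬p4), p4 = False.
From the singleton clause (p6), p6 = True.
From the singleton clause (¬p8), p8 = False.
From the singleton clause (p5), p5 = True.
From the singleton clause (¬p1), p1 = False.
From the singleton clause (p2), p2 = True.
From the singleton clause (¬p3), p3 = False.
This assignment satisfies each clause.
A satisfying assignment: p1: False,  p2: True,  p3: False,  p4: False,  p5: True,  p6: True,  p7: True,  p8: False.

Yes, satisfiable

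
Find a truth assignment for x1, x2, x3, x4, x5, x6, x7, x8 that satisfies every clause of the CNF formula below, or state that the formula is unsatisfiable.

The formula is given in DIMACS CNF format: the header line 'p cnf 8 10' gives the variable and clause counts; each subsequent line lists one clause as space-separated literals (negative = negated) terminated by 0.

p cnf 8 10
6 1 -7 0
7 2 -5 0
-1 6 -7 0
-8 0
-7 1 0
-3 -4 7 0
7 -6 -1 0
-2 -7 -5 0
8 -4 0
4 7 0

(¬x8) alone gives x8 = False.
(¬x4) alone gives x4 = False.
(x7) alone gives x7 = True.
(x1) alone gives x1 = True.
(x6) alone gives x6 = True.
Try x2 = False.
All clauses hold; x3, x5 can take either value.

x1 ↦ True, x2 ↦ False, x3 ↦ True, x4 ↦ False, x5 ↦ False, x6 ↦ True, x7 ↦ True, x8 ↦ False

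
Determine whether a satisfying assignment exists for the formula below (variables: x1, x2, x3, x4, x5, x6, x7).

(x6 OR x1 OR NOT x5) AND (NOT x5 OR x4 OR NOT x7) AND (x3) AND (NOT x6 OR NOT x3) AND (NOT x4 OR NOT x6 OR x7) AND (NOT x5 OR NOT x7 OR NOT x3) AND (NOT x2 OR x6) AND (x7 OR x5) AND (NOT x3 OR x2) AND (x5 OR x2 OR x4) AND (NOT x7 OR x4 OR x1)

Unsatisfiable

From the singleton clause (x3), x3 = true.
From the singleton clause (NOT x6), x6 = false.
From the singleton clause (NOT x2), x2 = false.
But (x2) is also a unit clause — contradiction.
No assignment satisfies every clause.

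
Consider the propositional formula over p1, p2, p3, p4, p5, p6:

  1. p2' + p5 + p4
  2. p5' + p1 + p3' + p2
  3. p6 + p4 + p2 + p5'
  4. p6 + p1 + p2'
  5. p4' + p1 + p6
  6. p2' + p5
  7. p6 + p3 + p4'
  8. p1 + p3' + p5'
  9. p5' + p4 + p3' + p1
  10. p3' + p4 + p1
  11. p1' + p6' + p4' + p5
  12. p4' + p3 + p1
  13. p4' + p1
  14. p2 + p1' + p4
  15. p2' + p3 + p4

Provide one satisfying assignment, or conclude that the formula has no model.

Branch on p2: set p2 = 0.
Branch on p4: set p4 = 0.
The clause (p1') is unit, so p1 = 0.
The clause (p3') is unit, so p3 = 0.
Branch on p6: set p6 = 1.
Every clause is now satisfied; p5 is unconstrained.

p1: 0, p2: 0, p3: 0, p4: 0, p5: 1, p6: 1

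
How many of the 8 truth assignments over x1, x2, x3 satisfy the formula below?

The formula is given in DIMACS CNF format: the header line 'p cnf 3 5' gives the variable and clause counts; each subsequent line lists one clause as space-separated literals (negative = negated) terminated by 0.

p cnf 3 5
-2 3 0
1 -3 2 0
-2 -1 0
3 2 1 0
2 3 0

There are 2^3 = 8 truth assignments over (x1, x2, x3).
Check each against the 5 clauses (columns in the order x1, x2, x3):
  F F F  ✗ fails (x3 ∨ x2 ∨ x1)
  F F T  ✗ fails (x1 ∨ ¬x3 ∨ x2)
  F T F  ✗ fails (¬x2 ∨ x3)
  F T T  ✓ satisfies all
  T F F  ✗ fails (x2 ∨ x3)
  T F T  ✓ satisfies all
  T T F  ✗ fails (¬x2 ∨ x3)
  T T T  ✗ fails (¬x2 ∨ ¬x1)
2 of the 8 rows are models.

2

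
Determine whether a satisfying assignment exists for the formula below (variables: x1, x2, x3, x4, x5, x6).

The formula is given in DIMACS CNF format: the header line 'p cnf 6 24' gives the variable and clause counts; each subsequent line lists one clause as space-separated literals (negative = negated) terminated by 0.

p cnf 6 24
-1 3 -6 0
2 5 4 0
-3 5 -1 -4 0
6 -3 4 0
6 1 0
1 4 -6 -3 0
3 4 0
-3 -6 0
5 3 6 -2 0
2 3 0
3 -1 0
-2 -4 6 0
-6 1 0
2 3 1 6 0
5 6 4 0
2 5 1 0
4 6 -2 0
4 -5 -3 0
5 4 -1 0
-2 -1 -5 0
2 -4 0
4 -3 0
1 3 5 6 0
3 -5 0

No, unsatisfiable

Case x6 = True:
Unit clause (¬x3) forces x3 = False.
Unit clause (¬x1) forces x1 = False.
That conflicts with the unit clause (x1).
So x6 must be the other value — set x6 = False.
Unit clause (x1) forces x1 = True.
Unit clause (x3) forces x3 = True.
Unit clause (x4) forces x4 = True.
Unit clause (x5) forces x5 = True.
Unit clause (¬x2) forces x2 = False.
That conflicts with the unit clause (x2).
Both values of x6 lead to a conflict.
No assignment satisfies every clause.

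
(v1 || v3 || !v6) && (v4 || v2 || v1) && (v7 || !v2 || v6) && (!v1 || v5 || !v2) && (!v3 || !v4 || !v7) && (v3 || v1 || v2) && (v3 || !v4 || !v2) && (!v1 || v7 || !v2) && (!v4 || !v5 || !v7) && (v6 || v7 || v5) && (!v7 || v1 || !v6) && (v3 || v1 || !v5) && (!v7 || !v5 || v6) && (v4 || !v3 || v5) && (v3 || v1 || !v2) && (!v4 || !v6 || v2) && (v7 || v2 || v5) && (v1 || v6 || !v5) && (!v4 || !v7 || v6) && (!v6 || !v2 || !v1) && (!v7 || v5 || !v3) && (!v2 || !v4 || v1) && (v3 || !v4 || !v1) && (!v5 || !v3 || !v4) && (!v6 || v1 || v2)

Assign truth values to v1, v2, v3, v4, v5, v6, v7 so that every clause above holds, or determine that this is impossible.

Branch on v1: set v1 = true.
Branch on v5: set v5 = true.
Branch on v7: set v7 = true.
(!v4) alone gives v4 = false.
(v6) alone gives v6 = true.
(!v2) alone gives v2 = false.
No clause remains; v3 is free.

v1=true,  v2=false,  v3=false,  v4=false,  v5=true,  v6=true,  v7=true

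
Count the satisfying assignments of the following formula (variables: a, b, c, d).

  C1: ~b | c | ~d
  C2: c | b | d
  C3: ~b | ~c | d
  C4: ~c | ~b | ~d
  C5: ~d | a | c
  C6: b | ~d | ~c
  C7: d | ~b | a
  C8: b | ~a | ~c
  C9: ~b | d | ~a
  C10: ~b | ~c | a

2

There are 2^4 = 16 truth assignments over (a, b, c, d).
Check each against the 10 clauses (columns in the order a, b, c, d):
  F F F F  ✗ fails (c | b | d)
  F F F T  ✗ fails (~d | a | c)
  F F T F  ✓ satisfies all
  F F T T  ✗ fails (b | ~d | ~c)
  F T F F  ✗ fails (d | ~b | a)
  F T F T  ✗ fails (~b | c | ~d)
  F T T F  ✗ fails (~b | ~c | d)
  F T T T  ✗ fails (~c | ~b | ~d)
  T F F F  ✗ fails (c | b | d)
  T F F T  ✓ satisfies all
  T F T F  ✗ fails (b | ~a | ~c)
  T F T T  ✗ fails (b | ~d | ~c)
  T T F F  ✗ fails (~b | d | ~a)
  T T F T  ✗ fails (~b | c | ~d)
  T T T F  ✗ fails (~b | ~c | d)
  T T T T  ✗ fails (~c | ~b | ~d)
2 of the 16 rows are models.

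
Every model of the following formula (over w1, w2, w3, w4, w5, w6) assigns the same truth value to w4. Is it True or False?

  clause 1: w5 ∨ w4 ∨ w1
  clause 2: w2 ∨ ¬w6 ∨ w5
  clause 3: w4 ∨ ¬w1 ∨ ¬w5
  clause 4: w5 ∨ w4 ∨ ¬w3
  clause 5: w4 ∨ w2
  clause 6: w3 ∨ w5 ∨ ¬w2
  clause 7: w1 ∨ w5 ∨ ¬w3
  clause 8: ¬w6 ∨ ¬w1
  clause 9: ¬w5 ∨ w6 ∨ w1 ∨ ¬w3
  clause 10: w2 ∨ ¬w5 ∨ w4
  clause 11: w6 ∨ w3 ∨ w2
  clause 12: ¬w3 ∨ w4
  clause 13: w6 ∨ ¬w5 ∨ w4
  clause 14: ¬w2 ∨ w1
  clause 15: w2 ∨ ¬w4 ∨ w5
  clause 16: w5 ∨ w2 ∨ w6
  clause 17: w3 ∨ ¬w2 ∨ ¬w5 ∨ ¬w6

True

Suppose w4 = False.
Unit clause (w2) forces w2 = True.
Unit clause (¬w3) forces w3 = False.
Unit clause (w5) forces w5 = True.
Unit clause (¬w1) forces w1 = False.
Now (w1) is unsatisfied and unit — conflict.
So every satisfying assignment has w4 = True.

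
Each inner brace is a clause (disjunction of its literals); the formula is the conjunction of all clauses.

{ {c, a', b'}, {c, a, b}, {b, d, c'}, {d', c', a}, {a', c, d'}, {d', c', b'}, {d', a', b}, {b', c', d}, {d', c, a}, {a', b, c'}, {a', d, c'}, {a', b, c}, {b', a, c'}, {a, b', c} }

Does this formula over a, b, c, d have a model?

No, unsatisfiable

Branch on c: set c = 1.
Branch on b: set b = 1.
Unit clause (d') forces d = 0.
Now (d) is unsatisfied and unit — conflict.
So b must be the other value — set b = 0.
Unit clause (d) forces d = 1.
Unit clause (a) forces a = 1.
Now (a') is unsatisfied and unit — conflict.
Neither b = 1 nor b = 0 works.
So c must be the other value — set c = 0.
Branch on a: set a = 0.
Unit clause (b) forces b = 1.
Now (b') is unsatisfied and unit — conflict.
So a must be the other value — set a = 1.
Unit clause (b') forces b = 0.
Now (b) is unsatisfied and unit — conflict.
Neither a = 1 nor a = 0 works.
Neither c = 1 nor c = 0 works.
No assignment satisfies every clause.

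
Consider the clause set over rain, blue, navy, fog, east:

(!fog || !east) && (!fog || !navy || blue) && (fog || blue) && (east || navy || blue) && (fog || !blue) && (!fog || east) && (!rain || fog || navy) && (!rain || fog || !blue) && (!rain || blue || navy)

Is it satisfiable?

Try fog = false.
The clause (blue) is unit, so blue = true.
That conflicts with the unit clause (!blue).
Undo fog and try fog = true.
The clause (!east) is unit, so east = false.
That conflicts with the unit clause (east).
Either choice for fog ends in contradiction.
No assignment satisfies every clause.

No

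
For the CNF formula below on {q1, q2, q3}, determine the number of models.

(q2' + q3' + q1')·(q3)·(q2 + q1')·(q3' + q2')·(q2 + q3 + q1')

1

There are 2^3 = 8 truth assignments over (q1, q2, q3).
Split on q1. With q1 = 1, the clauses containing q1 are satisfied and q1' drops from the rest; 0 of the 2^2 = 4 assignments to the other variables satisfy what remains.
With q1 = 0, by the same count on the reduced clause set, 1 assignment works.
(One model: q1=F, q2=F, q3=T.)
Total: 0 + 1 = 1.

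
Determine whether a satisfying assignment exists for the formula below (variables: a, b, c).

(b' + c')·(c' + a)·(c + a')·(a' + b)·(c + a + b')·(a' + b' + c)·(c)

(c) alone gives c = 1.
(b') alone gives b = 0.
(a) alone gives a = 1.
That conflicts with the unit clause (a').
No assignment satisfies every clause.

No, unsatisfiable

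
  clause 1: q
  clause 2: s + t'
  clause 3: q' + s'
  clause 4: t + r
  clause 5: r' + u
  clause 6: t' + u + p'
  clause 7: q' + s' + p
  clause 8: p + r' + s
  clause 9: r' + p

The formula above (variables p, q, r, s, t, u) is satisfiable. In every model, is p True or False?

True

Suppose p = 0.
From the singleton clause (q), q = 1.
From the singleton clause (s'), s = 0.
From the singleton clause (t'), t = 0.
From the singleton clause (r), r = 1.
Now (r') is unsatisfied and unit — conflict.
So every satisfying assignment has p = True.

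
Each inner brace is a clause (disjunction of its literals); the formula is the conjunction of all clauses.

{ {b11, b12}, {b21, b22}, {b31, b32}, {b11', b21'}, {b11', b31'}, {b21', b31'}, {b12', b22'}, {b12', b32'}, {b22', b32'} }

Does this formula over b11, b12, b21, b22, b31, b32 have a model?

Try b11 = 1.
From the singleton clause (b21'), b21 = 0.
From the singleton clause (b22), b22 = 1.
From the singleton clause (b31'), b31 = 0.
From the singleton clause (b32), b32 = 1.
Now (b32') is unsatisfied and unit — conflict.
That branch fails; take b11 = 0 instead.
From the singleton clause (b12), b12 = 1.
From the singleton clause (b22'), b22 = 0.
From the singleton clause (b21), b21 = 1.
From the singleton clause (b31'), b31 = 0.
From the singleton clause (b32), b32 = 1.
Now (b32') is unsatisfied and unit — conflict.
Both values of b11 lead to a conflict.
No assignment satisfies every clause.

Unsatisfiable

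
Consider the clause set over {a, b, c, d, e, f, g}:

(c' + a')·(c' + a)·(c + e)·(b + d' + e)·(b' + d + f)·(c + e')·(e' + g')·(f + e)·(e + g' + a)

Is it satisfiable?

Unsatisfiable

Case c = 0:
(e) alone gives e = 1.
But (e') is also a unit clause — contradiction.
So c must be the other value — set c = 1.
(a') alone gives a = 0.
But (a) is also a unit clause — contradiction.
Either choice for c ends in contradiction.
No assignment satisfies every clause.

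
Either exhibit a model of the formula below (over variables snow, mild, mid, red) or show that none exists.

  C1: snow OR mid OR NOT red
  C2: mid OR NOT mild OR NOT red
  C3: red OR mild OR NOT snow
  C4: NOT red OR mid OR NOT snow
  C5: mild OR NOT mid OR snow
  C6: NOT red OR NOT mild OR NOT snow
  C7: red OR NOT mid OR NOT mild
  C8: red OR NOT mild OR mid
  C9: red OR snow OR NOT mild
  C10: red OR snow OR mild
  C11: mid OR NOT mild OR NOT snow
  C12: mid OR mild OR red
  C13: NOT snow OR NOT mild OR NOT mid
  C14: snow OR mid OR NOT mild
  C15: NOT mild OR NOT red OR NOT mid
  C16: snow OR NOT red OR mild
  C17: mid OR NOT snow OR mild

snow: true; mild: false; mid: true; red: true

Try snow = true.
Try red = true.
The clause (mid) is unit, so mid = true.
The clause (NOT mild) is unit, so mild = false.
This assignment satisfies each clause.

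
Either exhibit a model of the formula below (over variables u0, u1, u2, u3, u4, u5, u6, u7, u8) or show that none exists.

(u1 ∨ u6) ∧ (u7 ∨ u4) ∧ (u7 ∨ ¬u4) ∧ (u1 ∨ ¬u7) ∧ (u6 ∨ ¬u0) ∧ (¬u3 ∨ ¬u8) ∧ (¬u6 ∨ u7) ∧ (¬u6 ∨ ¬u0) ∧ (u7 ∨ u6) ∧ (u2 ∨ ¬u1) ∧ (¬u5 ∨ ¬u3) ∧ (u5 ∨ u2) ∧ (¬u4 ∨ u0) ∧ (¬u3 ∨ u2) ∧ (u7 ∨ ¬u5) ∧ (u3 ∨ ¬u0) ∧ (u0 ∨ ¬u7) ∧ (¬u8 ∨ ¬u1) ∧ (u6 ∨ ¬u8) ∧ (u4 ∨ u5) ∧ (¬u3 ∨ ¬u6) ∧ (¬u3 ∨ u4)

Try u1 = True.
The clause (u2) is unit, so u2 = True.
The clause (¬u8) is unit, so u8 = False.
Try u7 = True.
The clause (u0) is unit, so u0 = True.
The clause (u6) is unit, so u6 = True.
Now (¬u6) is unsatisfied and unit — conflict.
Undo u7 and try u7 = False.
The clause (u4) is unit, so u4 = True.
Now (¬u4) is unsatisfied and unit — conflict.
Neither u7 = True nor u7 = False works.
Undo u1 and try u1 = False.
The clause (u6) is unit, so u6 = True.
The clause (¬u7) is unit, so u7 = False.
Now (u7) is unsatisfied and unit — conflict.
Neither u1 = True nor u1 = False works.

UNSATISFIABLE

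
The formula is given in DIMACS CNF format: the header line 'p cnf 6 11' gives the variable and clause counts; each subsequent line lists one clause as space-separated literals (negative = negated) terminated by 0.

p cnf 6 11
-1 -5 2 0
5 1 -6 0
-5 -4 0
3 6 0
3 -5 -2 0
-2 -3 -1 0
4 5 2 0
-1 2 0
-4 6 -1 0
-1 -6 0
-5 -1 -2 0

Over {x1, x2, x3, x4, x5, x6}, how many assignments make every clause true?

There are 2^6 = 64 truth assignments over (x1, x2, x3, x4, x5, x6).
Split on x3. With x3 = True, the clauses containing x3 are satisfied and ¬x3 drops from the rest; 7 of the 2^5 = 32 assignments to the other variables satisfy what remains.
With x3 = False, by the same count on the reduced clause set, 1 assignment works.
Total: 7 + 1 = 8.

8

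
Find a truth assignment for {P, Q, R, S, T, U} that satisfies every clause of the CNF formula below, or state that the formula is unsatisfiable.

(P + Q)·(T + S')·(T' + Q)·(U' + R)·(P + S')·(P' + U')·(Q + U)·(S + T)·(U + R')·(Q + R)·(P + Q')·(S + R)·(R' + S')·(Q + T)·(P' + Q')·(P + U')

Suppose P = 1.
The clause (U') is unit, so U = 0.
The clause (Q) is unit, so Q = 1.
Now (Q') is unsatisfied and unit — conflict.
That branch fails; take P = 0 instead.
The clause (Q) is unit, so Q = 1.
Now (Q') is unsatisfied and unit — conflict.
Neither P = 1 nor P = 0 works.

UNSATISFIABLE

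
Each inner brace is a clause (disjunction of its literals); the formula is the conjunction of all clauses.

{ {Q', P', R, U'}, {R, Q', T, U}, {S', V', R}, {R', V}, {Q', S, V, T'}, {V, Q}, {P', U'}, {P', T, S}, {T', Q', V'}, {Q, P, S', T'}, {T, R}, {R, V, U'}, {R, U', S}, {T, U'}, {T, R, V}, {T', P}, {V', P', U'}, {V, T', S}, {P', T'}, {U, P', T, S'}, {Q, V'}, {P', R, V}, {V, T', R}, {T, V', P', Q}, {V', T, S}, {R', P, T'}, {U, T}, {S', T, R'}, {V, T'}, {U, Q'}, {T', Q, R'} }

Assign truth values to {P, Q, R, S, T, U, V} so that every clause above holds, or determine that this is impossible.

Try R = 0.
The clause (T) is unit, so T = 1.
The clause (P) is unit, so P = 1.
Now (P') is unsatisfied and unit — conflict.
That branch fails; take R = 1 instead.
The clause (V) is unit, so V = 1.
The clause (Q) is unit, so Q = 1.
The clause (T') is unit, so T = 0.
The clause (U') is unit, so U = 0.
Now (U) is unsatisfied and unit — conflict.
Either choice for R ends in contradiction.

UNSATISFIABLE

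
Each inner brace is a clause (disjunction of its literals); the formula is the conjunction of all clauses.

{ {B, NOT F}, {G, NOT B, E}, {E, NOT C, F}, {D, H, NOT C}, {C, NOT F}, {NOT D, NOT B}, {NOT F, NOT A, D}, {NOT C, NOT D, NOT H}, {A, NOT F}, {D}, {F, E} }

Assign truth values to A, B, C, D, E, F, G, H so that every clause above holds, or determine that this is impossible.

The clause (D) is unit, so D = true.
The clause (NOT B) is unit, so B = false.
The clause (NOT F) is unit, so F = false.
The clause (E) is unit, so E = true.
Case C = true:
The clause (NOT H) is unit, so H = false.
All clauses hold; A, G can take either value.

A ↦ true, B ↦ false, C ↦ true, D ↦ true, E ↦ true, F ↦ false, G ↦ false, H ↦ false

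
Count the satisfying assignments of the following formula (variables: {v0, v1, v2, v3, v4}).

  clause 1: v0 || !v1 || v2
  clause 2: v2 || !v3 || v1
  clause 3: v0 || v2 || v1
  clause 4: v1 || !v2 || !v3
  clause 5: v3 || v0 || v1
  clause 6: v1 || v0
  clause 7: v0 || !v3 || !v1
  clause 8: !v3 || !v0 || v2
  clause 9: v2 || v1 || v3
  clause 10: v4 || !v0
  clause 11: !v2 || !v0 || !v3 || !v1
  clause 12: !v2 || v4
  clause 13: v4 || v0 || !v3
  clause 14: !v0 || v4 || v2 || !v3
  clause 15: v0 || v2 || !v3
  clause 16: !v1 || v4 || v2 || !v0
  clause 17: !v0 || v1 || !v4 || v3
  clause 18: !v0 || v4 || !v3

3

There are 2^5 = 32 truth assignments over (v0, v1, v2, v3, v4).
Split on v0. With v0 = true, the clauses containing v0 are satisfied and !v0 drops from the rest; 2 of the 2^4 = 16 assignments to the other variables satisfy what remains.
With v0 = false, by the same count on the reduced clause set, 1 assignment works.
(One model: v0=F, v1=T, v2=T, v3=F, v4=T.)
Total: 2 + 1 = 3.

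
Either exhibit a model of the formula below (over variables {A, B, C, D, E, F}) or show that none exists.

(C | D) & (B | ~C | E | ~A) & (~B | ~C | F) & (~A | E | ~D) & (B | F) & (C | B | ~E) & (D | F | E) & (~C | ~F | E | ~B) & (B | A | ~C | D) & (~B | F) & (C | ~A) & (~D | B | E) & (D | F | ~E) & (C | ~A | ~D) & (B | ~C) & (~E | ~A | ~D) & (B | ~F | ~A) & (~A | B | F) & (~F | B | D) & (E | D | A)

A ↦ 0, B ↦ 1, C ↦ 1, D ↦ 1, E ↦ 1, F ↦ 1

Suppose C = 1.
From the singleton clause (B), B = 1.
From the singleton clause (F), F = 1.
From the singleton clause (E), E = 1.
Suppose A = 0.
All clauses hold; D can take either value.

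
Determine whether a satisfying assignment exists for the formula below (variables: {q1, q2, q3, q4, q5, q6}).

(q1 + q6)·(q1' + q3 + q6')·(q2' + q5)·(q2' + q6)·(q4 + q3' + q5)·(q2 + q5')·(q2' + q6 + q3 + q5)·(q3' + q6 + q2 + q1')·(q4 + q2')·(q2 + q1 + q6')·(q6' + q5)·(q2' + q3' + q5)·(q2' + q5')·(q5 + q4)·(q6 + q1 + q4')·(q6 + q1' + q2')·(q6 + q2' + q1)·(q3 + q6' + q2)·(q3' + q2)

Yes, satisfiable

Branch on q1: set q1 = 1.
Branch on q3: set q3 = 0.
The clause (q6') is unit, so q6 = 0.
The clause (q2') is unit, so q2 = 0.
The clause (q5') is unit, so q5 = 0.
The clause (q4) is unit, so q4 = 1.
All clauses are satisfied.
A satisfying assignment: q1=1, q2=0, q3=0, q4=1, q5=0, q6=0.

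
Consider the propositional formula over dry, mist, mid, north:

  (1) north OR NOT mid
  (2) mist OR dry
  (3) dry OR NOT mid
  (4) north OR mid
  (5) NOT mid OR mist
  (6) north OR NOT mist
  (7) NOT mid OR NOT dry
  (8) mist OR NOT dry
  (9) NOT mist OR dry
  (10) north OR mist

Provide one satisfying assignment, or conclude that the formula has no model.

Suppose north = true.
Suppose mist = true.
From the singleton clause (dry), dry = true.
From the singleton clause (NOT mid), mid = false.
Every clause now holds.

dry ↦ true, mist ↦ true, mid ↦ false, north ↦ true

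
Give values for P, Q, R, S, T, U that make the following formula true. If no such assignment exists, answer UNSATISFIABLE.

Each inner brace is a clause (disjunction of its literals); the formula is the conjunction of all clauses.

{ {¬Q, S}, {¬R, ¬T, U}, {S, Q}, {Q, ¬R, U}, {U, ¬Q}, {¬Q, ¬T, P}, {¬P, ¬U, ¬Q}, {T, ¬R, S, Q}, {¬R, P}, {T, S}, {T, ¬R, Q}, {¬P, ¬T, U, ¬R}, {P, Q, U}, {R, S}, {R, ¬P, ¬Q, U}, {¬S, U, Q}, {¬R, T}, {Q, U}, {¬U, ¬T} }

Case Q = False:
The clause (S) is unit, so S = True.
The clause (U) is unit, so U = True.
The clause (¬T) is unit, so T = False.
The clause (¬R) is unit, so R = False.
No clause remains; P is free.

P: True; Q: False; R: False; S: True; T: False; U: True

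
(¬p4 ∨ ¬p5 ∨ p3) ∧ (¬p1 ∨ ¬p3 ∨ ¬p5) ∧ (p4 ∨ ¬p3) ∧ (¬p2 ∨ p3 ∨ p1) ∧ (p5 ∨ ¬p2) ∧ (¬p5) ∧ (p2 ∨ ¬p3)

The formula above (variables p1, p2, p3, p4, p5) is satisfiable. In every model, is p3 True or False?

Suppose p3 = True.
From the singleton clause (p4), p4 = True.
From the singleton clause (¬p5), p5 = False.
From the singleton clause (¬p2), p2 = False.
But (p2) is also a unit clause — contradiction.
So every satisfying assignment has p3 = False.

False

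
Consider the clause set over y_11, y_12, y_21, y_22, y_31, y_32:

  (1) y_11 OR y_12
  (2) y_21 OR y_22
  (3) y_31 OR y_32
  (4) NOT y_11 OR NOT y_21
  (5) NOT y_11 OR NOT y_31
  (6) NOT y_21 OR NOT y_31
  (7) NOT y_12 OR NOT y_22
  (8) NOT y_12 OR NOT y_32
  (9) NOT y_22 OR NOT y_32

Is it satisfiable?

Suppose y_11 = true.
The clause (NOT y_21) is unit, so y_21 = false.
The clause (y_22) is unit, so y_22 = true.
The clause (NOT y_31) is unit, so y_31 = false.
The clause (y_32) is unit, so y_32 = true.
But (NOT y_32) is also a unit clause — contradiction.
Undo y_11 and try y_11 = false.
The clause (y_12) is unit, so y_12 = true.
The clause (NOT y_22) is unit, so y_22 = false.
The clause (y_21) is unit, so y_21 = true.
The clause (NOT y_31) is unit, so y_31 = false.
The clause (y_32) is unit, so y_32 = true.
But (NOT y_32) is also a unit clause — contradiction.
Both values of y_11 lead to a conflict.
No assignment satisfies every clause.

No, unsatisfiable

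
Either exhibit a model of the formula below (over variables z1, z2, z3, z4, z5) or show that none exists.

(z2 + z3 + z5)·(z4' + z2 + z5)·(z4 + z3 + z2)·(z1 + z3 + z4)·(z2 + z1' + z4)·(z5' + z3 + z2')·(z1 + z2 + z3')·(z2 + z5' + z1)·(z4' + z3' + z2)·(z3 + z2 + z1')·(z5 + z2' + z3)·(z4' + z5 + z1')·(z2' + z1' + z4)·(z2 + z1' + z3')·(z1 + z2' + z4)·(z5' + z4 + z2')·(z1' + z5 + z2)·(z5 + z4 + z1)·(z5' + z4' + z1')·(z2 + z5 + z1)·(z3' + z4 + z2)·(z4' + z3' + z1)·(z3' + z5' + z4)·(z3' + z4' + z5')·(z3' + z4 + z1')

UNSATISFIABLE

Suppose z2 = 1.
Suppose z5 = 0.
The clause (z3) is unit, so z3 = 1.
Suppose z4 = 0.
The clause (z1') is unit, so z1 = 0.
Now (z1) is unsatisfied and unit — conflict.
That branch fails; take z4 = 1 instead.
The clause (z1') is unit, so z1 = 0.
Now (z1) is unsatisfied and unit — conflict.
Either choice for z4 ends in contradiction.
That branch fails; take z5 = 1 instead.
The clause (z3) is unit, so z3 = 1.
The clause (z4) is unit, so z4 = 1.
Now (z4') is unsatisfied and unit — conflict.
Either choice for z5 ends in contradiction.
That branch fails; take z2 = 0 instead.
Suppose z3 = 1.
The clause (z1) is unit, so z1 = 1.
Now (z1') is unsatisfied and unit — conflict.
That branch fails; take z3 = 0 instead.
The clause (z5) is unit, so z5 = 1.
The clause (z4) is unit, so z4 = 1.
The clause (z1) is unit, so z1 = 1.
Now (z1') is unsatisfied and unit — conflict.
Either choice for z3 ends in contradiction.
Either choice for z2 ends in contradiction.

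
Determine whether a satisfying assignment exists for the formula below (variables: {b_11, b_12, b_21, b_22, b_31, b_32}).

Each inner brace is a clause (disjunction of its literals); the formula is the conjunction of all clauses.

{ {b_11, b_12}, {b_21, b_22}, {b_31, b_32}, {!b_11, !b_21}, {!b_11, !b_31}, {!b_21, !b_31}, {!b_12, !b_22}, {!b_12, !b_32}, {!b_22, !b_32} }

Unsatisfiable

Case b_11 = true:
(!b_21) alone gives b_21 = false.
(b_22) alone gives b_22 = true.
(!b_31) alone gives b_31 = false.
(b_32) alone gives b_32 = true.
But (!b_32) is also a unit clause — contradiction.
So b_11 must be the other value — set b_11 = false.
(b_12) alone gives b_12 = true.
(!b_22) alone gives b_22 = false.
(b_21) alone gives b_21 = true.
(!b_31) alone gives b_31 = false.
(b_32) alone gives b_32 = true.
But (!b_32) is also a unit clause — contradiction.
Neither b_11 = true nor b_11 = false works.
No assignment satisfies every clause.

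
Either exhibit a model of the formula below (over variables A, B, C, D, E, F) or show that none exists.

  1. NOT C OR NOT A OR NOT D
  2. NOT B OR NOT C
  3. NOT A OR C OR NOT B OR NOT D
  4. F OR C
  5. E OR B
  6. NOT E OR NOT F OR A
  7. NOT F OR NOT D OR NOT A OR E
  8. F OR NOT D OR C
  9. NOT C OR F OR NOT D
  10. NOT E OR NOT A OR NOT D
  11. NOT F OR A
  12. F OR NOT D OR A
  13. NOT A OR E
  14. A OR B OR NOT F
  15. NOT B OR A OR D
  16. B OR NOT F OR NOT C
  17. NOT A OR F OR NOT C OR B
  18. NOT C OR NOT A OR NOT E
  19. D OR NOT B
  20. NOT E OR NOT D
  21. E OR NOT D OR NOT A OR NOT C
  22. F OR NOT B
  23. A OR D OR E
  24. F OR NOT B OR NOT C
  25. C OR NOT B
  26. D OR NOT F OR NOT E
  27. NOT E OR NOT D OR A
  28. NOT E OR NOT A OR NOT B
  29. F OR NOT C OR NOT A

Suppose B = false.
(E) alone gives E = true.
(NOT D) alone gives D = false.
(NOT F) alone gives F = false.
(C) alone gives C = true.
(NOT A) alone gives A = false.
Every clause now holds.

A=false; B=false; C=true; D=false; E=true; F=false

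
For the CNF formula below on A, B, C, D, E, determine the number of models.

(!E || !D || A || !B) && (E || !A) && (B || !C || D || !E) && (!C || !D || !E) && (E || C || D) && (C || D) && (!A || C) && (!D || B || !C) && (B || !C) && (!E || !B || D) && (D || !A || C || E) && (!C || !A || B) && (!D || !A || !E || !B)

There are 2^5 = 32 truth assignments over (A, B, C, D, E).
Split on C. With C = true, the clauses containing C are satisfied and !C drops from the rest; 2 of the 2^4 = 16 assignments to the other variables satisfy what remains.
With C = false, by the same count on the reduced clause set, 3 assignments work.
(One model: A=F, B=F, C=F, D=T, E=F.)
Total: 2 + 3 = 5.

5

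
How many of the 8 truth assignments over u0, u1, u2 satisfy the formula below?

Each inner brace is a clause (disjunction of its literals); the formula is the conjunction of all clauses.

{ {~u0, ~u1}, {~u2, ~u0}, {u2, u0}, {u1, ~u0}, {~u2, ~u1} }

1

There are 2^3 = 8 truth assignments over (u0, u1, u2).
Split on u1. With u1 = 1, the clauses containing u1 are satisfied and ~u1 drops from the rest; 0 of the 2^2 = 4 assignments to the other variables satisfy what remains.
With u1 = 0, by the same count on the reduced clause set, 1 assignment works.
(One model: u0=F, u1=F, u2=T.)
Total: 0 + 1 = 1.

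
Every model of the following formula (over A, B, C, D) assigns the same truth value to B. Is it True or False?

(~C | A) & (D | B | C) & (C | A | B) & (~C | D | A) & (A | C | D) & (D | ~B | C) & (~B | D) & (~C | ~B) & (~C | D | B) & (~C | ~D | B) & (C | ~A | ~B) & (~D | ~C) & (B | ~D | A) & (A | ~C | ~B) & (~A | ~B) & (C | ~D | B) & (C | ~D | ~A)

True

Suppose B = 0.
Try C = 0.
The clause (D) is unit, so D = 1.
But (~D) is also a unit clause — contradiction.
So C must be the other value — set C = 1.
The clause (A) is unit, so A = 1.
The clause (D) is unit, so D = 1.
But (~D) is also a unit clause — contradiction.
Either choice for C ends in contradiction.
So every satisfying assignment has B = True.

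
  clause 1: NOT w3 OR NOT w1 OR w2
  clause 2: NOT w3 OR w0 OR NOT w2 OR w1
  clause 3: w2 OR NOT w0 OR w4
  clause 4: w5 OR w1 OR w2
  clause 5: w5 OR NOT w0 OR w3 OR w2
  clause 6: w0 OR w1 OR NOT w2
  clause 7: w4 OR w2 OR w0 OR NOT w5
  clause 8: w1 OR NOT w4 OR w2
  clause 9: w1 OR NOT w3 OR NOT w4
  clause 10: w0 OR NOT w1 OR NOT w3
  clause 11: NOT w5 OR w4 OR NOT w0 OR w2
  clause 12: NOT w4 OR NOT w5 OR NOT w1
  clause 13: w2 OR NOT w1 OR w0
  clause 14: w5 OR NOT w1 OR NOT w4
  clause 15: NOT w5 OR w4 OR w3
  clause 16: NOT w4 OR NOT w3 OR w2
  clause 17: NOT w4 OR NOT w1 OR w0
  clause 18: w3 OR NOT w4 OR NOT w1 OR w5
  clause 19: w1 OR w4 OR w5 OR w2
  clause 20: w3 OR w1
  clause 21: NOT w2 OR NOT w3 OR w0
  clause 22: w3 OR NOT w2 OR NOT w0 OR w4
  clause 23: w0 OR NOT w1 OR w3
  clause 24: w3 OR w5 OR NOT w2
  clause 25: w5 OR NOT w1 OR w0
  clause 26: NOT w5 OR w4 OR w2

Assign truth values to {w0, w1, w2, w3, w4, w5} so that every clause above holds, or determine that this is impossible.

w0 ↦ true, w1 ↦ false, w2 ↦ true, w3 ↦ true, w4 ↦ false, w5 ↦ true

Case w3 = true:
Case w1 = false:
From the singleton clause (NOT w4), w4 = false.
Case w0 = true:
From the singleton clause (w2), w2 = true.
No clause remains; w5 is free.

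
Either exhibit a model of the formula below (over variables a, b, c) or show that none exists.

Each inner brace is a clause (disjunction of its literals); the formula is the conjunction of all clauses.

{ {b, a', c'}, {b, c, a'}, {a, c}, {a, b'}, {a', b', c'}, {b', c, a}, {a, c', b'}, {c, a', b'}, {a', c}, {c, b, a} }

a=0,  b=0,  c=1

Branch on a: set a = 0.
The clause (c) is unit, so c = 1.
The clause (b') is unit, so b = 0.
Every clause now holds.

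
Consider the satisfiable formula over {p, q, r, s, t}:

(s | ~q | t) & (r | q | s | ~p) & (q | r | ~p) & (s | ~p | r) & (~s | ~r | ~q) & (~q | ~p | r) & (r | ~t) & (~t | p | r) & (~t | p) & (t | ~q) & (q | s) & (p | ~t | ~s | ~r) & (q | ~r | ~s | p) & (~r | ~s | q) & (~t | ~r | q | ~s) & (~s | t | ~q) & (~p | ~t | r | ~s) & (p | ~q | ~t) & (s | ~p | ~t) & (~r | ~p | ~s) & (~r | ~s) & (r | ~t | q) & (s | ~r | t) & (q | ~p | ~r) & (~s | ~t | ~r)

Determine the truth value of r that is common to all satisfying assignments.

Suppose r = 1.
From the singleton clause (~s), s = 0.
From the singleton clause (q), q = 1.
From the singleton clause (t), t = 1.
From the singleton clause (p), p = 1.
Now (~p) is unsatisfied and unit — conflict.
So every satisfying assignment has r = False.

False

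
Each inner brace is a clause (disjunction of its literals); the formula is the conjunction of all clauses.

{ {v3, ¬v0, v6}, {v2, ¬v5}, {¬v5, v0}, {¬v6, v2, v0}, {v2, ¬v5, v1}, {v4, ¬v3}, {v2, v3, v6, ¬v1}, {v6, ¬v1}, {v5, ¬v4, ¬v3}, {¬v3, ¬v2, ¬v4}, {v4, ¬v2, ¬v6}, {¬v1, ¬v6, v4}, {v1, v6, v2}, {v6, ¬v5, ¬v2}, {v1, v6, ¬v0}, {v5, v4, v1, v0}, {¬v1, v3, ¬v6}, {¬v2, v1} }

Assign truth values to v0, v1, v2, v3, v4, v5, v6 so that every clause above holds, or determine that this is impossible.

v0=True; v1=False; v2=False; v3=False; v4=True; v5=False; v6=True

Branch on v2: set v2 = False.
(¬v5) alone gives v5 = False.
Branch on v6: set v6 = True.
(v0) alone gives v0 = True.
Branch on v4: set v4 = True.
(¬v3) alone gives v3 = False.
(¬v1) alone gives v1 = False.
This assignment satisfies each clause.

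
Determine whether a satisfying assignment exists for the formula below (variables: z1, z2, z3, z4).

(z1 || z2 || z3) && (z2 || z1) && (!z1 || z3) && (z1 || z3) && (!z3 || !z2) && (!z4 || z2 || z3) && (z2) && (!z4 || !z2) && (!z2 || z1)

No

From the singleton clause (z2), z2 = true.
From the singleton clause (!z3), z3 = false.
From the singleton clause (!z1), z1 = false.
Now (z1) is unsatisfied and unit — conflict.
No assignment satisfies every clause.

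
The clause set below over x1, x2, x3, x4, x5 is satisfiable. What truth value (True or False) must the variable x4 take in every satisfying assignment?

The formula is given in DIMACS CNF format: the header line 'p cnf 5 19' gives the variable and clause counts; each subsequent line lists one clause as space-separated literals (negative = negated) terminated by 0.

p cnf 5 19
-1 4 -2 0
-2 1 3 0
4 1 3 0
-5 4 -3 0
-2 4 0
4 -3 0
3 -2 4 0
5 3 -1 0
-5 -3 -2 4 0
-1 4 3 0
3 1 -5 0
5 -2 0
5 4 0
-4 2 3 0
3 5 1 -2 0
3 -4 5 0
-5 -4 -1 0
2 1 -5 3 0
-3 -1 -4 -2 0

True

Suppose x4 = False.
From the singleton clause (¬x2), x2 = False.
From the singleton clause (¬x3), x3 = False.
From the singleton clause (x1), x1 = True.
That conflicts with the unit clause (¬x1).
So every satisfying assignment has x4 = True.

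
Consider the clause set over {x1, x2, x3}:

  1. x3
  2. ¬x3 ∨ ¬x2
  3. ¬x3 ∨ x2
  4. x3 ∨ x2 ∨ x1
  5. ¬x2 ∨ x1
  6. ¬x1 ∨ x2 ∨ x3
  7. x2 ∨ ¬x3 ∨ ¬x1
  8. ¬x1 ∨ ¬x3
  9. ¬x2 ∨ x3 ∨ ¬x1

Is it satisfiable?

Unit clause (x3) forces x3 = True.
Unit clause (¬x2) forces x2 = False.
Now (x2) is unsatisfied and unit — conflict.
No assignment satisfies every clause.

No, unsatisfiable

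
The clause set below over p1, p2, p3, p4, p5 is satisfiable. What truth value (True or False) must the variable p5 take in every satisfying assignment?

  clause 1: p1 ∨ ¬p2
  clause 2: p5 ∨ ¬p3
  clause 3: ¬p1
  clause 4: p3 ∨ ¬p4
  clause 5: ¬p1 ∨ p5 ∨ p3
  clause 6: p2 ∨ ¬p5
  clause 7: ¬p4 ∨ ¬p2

Suppose p5 = True.
The clause (¬p1) is unit, so p1 = False.
The clause (¬p2) is unit, so p2 = False.
But (p2) is also a unit clause — contradiction.
So every satisfying assignment has p5 = False.

False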